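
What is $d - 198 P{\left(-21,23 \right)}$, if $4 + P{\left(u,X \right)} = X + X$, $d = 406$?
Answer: $-7910$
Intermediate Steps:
$P{\left(u,X \right)} = -4 + 2 X$ ($P{\left(u,X \right)} = -4 + \left(X + X\right) = -4 + 2 X$)
$d - 198 P{\left(-21,23 \right)} = 406 - 198 \left(-4 + 2 \cdot 23\right) = 406 - 198 \left(-4 + 46\right) = 406 - 8316 = -7910$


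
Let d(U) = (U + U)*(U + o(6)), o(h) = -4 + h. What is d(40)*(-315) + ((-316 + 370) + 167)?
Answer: -1058179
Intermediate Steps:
d(U) = 2*U*(2 + U) (d(U) = (U + U)*(U + (-4 + 6)) = (2*U)*(U + 2) = (2*U)*(2 + U) = 2*U*(2 + U))
d(40)*(-315) + ((-316 + 370) + 167) = (2*40*(2 + 40))*(-315) + ((-316 + 370) + 167) = (2*40*42)*(-315) + (54 + 167) = 3360*(-315) + 221 = -1058400 + 221 = -1058179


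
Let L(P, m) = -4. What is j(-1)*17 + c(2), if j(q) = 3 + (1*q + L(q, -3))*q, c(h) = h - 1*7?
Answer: 131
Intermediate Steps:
c(h) = -7 + h (c(h) = h - 7 = -7 + h)
j(q) = 3 + q*(-4 + q) (j(q) = 3 + (1*q - 4)*q = 3 + (q - 4)*q = 3 + (-4 + q)*q = 3 + q*(-4 + q))
j(-1)*17 + c(2) = (3 + (-1)**2 - 4*(-1))*17 + (-7 + 2) = (3 + 1 + 4)*17 - 5 = 8*17 - 5 = 136 - 5 = 131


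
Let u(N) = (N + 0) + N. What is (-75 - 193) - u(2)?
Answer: -272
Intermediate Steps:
u(N) = 2*N (u(N) = N + N = 2*N)
(-75 - 193) - u(2) = (-75 - 193) - 2*2 = -268 - 1*4 = -268 - 4 = -272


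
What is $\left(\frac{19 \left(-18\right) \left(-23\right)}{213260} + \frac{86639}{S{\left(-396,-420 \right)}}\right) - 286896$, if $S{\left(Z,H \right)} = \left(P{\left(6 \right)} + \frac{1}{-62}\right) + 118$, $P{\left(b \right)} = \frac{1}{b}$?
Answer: $- \frac{167641308988713}{585825220} \approx -2.8616 \cdot 10^{5}$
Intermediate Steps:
$S{\left(Z,H \right)} = \frac{10988}{93}$ ($S{\left(Z,H \right)} = \left(\frac{1}{6} + \frac{1}{-62}\right) + 118 = \left(\frac{1}{6} - \frac{1}{62}\right) + 118 = \frac{14}{93} + 118 = \frac{10988}{93}$)
$\left(\frac{19 \left(-18\right) \left(-23\right)}{213260} + \frac{86639}{S{\left(-396,-420 \right)}}\right) - 286896 = \left(\frac{19 \left(-18\right) \left(-23\right)}{213260} + \frac{86639}{\frac{10988}{93}}\right) - 286896 = \left(\left(-342\right) \left(-23\right) \frac{1}{213260} + 86639 \cdot \frac{93}{10988}\right) - 286896 = \left(7866 \cdot \frac{1}{213260} + \frac{8057427}{10988}\right) - 286896 = \left(\frac{3933}{106630} + \frac{8057427}{10988}\right) - 286896 = \frac{429603328407}{585825220} - 286896 = - \frac{167641308988713}{585825220}$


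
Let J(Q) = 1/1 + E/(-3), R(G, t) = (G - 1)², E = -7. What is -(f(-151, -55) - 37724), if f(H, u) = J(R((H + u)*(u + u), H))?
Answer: 113162/3 ≈ 37721.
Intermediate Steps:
R(G, t) = (-1 + G)²
J(Q) = 10/3 (J(Q) = 1/1 - 7/(-3) = 1*1 - 7*(-⅓) = 1 + 7/3 = 10/3)
f(H, u) = 10/3
-(f(-151, -55) - 37724) = -(10/3 - 37724) = -1*(-113162/3) = 113162/3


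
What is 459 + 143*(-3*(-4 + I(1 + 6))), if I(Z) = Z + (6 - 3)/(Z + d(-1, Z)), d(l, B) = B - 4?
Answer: -9567/10 ≈ -956.70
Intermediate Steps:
d(l, B) = -4 + B
I(Z) = Z + 3/(-4 + 2*Z) (I(Z) = Z + (6 - 3)/(Z + (-4 + Z)) = Z + 3/(-4 + 2*Z))
459 + 143*(-3*(-4 + I(1 + 6))) = 459 + 143*(-3*(-4 + (3 + (1 + 6)**2 + (1 + 6)*(-4 + (1 + 6)))/(2*(-2 + (1 + 6))))) = 459 + 143*(-3*(-4 + (3 + 7**2 + 7*(-4 + 7))/(2*(-2 + 7)))) = 459 + 143*(-3*(-4 + (1/2)*(3 + 49 + 7*3)/5)) = 459 + 143*(-3*(-4 + (1/2)*(1/5)*(3 + 49 + 21))) = 459 + 143*(-3*(-4 + (1/2)*(1/5)*73)) = 459 + 143*(-3*(-4 + 73/10)) = 459 + 143*(-3*33/10) = 459 + 143*(-99/10) = 459 - 14157/10 = -9567/10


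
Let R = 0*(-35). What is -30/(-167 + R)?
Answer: 30/167 ≈ 0.17964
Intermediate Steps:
R = 0
-30/(-167 + R) = -30/(-167 + 0) = -30/(-167) = -1/167*(-30) = 30/167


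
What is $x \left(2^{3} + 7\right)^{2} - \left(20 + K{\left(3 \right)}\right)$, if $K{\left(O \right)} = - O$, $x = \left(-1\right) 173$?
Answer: $-38942$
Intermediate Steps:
$x = -173$
$x \left(2^{3} + 7\right)^{2} - \left(20 + K{\left(3 \right)}\right) = - 173 \left(2^{3} + 7\right)^{2} + \left(4 \left(-5\right) - \left(-1\right) 3\right) = - 173 \left(8 + 7\right)^{2} - 17 = - 173 \cdot 15^{2} + \left(-20 + 3\right) = \left(-173\right) 225 - 17 = -38925 - 17 = -38942$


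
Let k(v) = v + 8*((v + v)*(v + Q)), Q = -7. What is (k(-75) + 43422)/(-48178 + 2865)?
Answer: -141747/45313 ≈ -3.1282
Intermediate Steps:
k(v) = v + 16*v*(-7 + v) (k(v) = v + 8*((v + v)*(v - 7)) = v + 8*((2*v)*(-7 + v)) = v + 8*(2*v*(-7 + v)) = v + 16*v*(-7 + v))
(k(-75) + 43422)/(-48178 + 2865) = (-75*(-111 + 16*(-75)) + 43422)/(-48178 + 2865) = (-75*(-111 - 1200) + 43422)/(-45313) = (-75*(-1311) + 43422)*(-1/45313) = (98325 + 43422)*(-1/45313) = 141747*(-1/45313) = -141747/45313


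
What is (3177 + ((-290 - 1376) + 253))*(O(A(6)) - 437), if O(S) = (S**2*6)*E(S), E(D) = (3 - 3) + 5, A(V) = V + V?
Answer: 6849612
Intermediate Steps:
A(V) = 2*V
E(D) = 5 (E(D) = 0 + 5 = 5)
O(S) = 30*S**2 (O(S) = (S**2*6)*5 = (6*S**2)*5 = 30*S**2)
(3177 + ((-290 - 1376) + 253))*(O(A(6)) - 437) = (3177 + ((-290 - 1376) + 253))*(30*(2*6)**2 - 437) = (3177 + (-1666 + 253))*(30*12**2 - 437) = (3177 - 1413)*(30*144 - 437) = 1764*(4320 - 437) = 1764*3883 = 6849612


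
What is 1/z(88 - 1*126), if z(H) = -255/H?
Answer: 38/255 ≈ 0.14902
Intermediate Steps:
1/z(88 - 1*126) = 1/(-255/(88 - 1*126)) = 1/(-255/(88 - 126)) = 1/(-255/(-38)) = 1/(-255*(-1/38)) = 1/(255/38) = 38/255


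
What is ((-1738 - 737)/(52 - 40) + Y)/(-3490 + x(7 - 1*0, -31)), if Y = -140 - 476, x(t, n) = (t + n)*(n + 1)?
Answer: 3289/11080 ≈ 0.29684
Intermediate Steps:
x(t, n) = (1 + n)*(n + t) (x(t, n) = (n + t)*(1 + n) = (1 + n)*(n + t))
Y = -616
((-1738 - 737)/(52 - 40) + Y)/(-3490 + x(7 - 1*0, -31)) = ((-1738 - 737)/(52 - 40) - 616)/(-3490 + (-31 + (7 - 1*0) + (-31)² - 31*(7 - 1*0))) = (-2475/12 - 616)/(-3490 + (-31 + (7 + 0) + 961 - 31*(7 + 0))) = (-2475*1/12 - 616)/(-3490 + (-31 + 7 + 961 - 31*7)) = (-825/4 - 616)/(-3490 + (-31 + 7 + 961 - 217)) = -3289/(4*(-3490 + 720)) = -3289/4/(-2770) = -3289/4*(-1/2770) = 3289/11080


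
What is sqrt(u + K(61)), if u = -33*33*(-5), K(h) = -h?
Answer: 2*sqrt(1346) ≈ 73.376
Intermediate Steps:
u = 5445 (u = -1089*(-5) = 5445)
sqrt(u + K(61)) = sqrt(5445 - 1*61) = sqrt(5445 - 61) = sqrt(5384) = 2*sqrt(1346)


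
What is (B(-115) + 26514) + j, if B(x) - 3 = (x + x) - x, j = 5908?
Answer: 32310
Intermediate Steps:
B(x) = 3 + x (B(x) = 3 + ((x + x) - x) = 3 + (2*x - x) = 3 + x)
(B(-115) + 26514) + j = ((3 - 115) + 26514) + 5908 = (-112 + 26514) + 5908 = 26402 + 5908 = 32310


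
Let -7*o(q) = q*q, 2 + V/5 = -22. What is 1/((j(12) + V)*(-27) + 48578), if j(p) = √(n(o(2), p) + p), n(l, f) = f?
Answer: 25909/1342543814 + 27*√6/1342543814 ≈ 1.9348e-5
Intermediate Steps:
V = -120 (V = -10 + 5*(-22) = -10 - 110 = -120)
o(q) = -q²/7 (o(q) = -q*q/7 = -q²/7)
j(p) = √2*√p (j(p) = √(p + p) = √(2*p) = √2*√p)
1/((j(12) + V)*(-27) + 48578) = 1/((√2*√12 - 120)*(-27) + 48578) = 1/((√2*(2*√3) - 120)*(-27) + 48578) = 1/((2*√6 - 120)*(-27) + 48578) = 1/((-120 + 2*√6)*(-27) + 48578) = 1/((3240 - 54*√6) + 48578) = 1/(51818 - 54*√6)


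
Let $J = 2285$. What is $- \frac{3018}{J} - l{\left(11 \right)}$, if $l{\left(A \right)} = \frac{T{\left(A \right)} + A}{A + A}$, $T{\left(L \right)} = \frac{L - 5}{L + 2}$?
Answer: $- \frac{1203613}{653510} \approx -1.8418$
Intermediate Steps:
$T{\left(L \right)} = \frac{-5 + L}{2 + L}$
$l{\left(A \right)} = \frac{A + \frac{-5 + A}{2 + A}}{2 A}$ ($l{\left(A \right)} = \frac{\frac{-5 + A}{2 + A} + A}{A + A} = \frac{A + \frac{-5 + A}{2 + A}}{2 A}$)
$- \frac{3018}{J} - l{\left(11 \right)} = - \frac{3018}{2285} - \frac{-5 + 11 + 11 \left(2 + 11\right)}{2 \cdot 11 \left(2 + 11\right)} = \left(-3018\right) \frac{1}{2285} - \frac{1}{2} \cdot \frac{1}{11} \cdot \frac{1}{13} \left(-5 + 11 + 11 \cdot 13\right) = - \frac{3018}{2285} - \frac{1}{2} \cdot \frac{1}{11} \cdot \frac{1}{13} \left(-5 + 11 + 143\right) = - \frac{3018}{2285} - \frac{1}{2} \cdot \frac{1}{11} \cdot \frac{1}{13} \cdot 149 = - \frac{3018}{2285} - \frac{149}{286} = - \frac{1203613}{653510}$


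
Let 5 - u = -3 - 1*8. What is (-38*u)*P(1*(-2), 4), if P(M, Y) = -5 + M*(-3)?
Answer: -608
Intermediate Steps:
P(M, Y) = -5 - 3*M
u = 16 (u = 5 - (-3 - 1*8) = 5 - (-3 - 8) = 5 - 1*(-11) = 5 + 11 = 16)
(-38*u)*P(1*(-2), 4) = (-38*16)*(-5 - 3*(-2)) = -608*(-5 - 3*(-2)) = -608*(-5 + 6) = -608*1 = -608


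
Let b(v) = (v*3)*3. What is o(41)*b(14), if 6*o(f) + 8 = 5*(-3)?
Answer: -483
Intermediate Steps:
o(f) = -23/6 (o(f) = -4/3 + (5*(-3))/6 = -4/3 + (⅙)*(-15) = -4/3 - 5/2 = -23/6)
b(v) = 9*v (b(v) = (3*v)*3 = 9*v)
o(41)*b(14) = -69*14/2 = -23/6*126 = -483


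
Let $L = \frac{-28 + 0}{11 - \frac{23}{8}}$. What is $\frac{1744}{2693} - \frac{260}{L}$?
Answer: $\frac{11475589}{150808} \approx 76.094$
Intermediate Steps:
$L = - \frac{224}{65}$ ($L = - \frac{28}{11 - \frac{23}{8}} = - \frac{28}{\frac{65}{8}} = \left(-28\right) \frac{8}{65} = - \frac{224}{65} \approx -3.4462$)
$\frac{1744}{2693} - \frac{260}{L} = \frac{1744}{2693} - \frac{260}{- \frac{224}{65}} = 1744 \cdot \frac{1}{2693} - - \frac{4225}{56} = \frac{1744}{2693} + \frac{4225}{56} = \frac{11475589}{150808}$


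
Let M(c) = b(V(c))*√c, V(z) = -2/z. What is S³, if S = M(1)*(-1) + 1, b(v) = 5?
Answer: -64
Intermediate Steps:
M(c) = 5*√c
S = -4 (S = (5*√1)*(-1) + 1 = (5*1)*(-1) + 1 = 5*(-1) + 1 = -5 + 1 = -4)
S³ = (-4)³ = -64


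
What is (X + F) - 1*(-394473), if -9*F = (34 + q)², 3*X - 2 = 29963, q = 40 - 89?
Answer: 1213309/3 ≈ 4.0444e+5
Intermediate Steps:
q = -49
X = 29965/3 (X = ⅔ + (⅓)*29963 = ⅔ + 29963/3 = 29965/3 ≈ 9988.3)
F = -25 (F = -(34 - 49)²/9 = -⅑*(-15)² = -⅑*225 = -25)
(X + F) - 1*(-394473) = (29965/3 - 25) - 1*(-394473) = 29890/3 + 394473 = 1213309/3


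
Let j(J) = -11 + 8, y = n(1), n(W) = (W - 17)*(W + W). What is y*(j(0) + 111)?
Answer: -3456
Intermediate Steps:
n(W) = 2*W*(-17 + W) (n(W) = (-17 + W)*(2*W) = 2*W*(-17 + W))
y = -32 (y = 2*1*(-17 + 1) = 2*1*(-16) = -32)
j(J) = -3
y*(j(0) + 111) = -32*(-3 + 111) = -32*108 = -3456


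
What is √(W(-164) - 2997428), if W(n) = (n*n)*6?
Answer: 2*I*√709013 ≈ 1684.1*I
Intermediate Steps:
W(n) = 6*n² (W(n) = n²*6 = 6*n²)
√(W(-164) - 2997428) = √(6*(-164)² - 2997428) = √(6*26896 - 2997428) = √(161376 - 2997428) = √(-2836052) = 2*I*√709013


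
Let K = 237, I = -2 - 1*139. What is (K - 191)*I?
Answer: -6486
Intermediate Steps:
I = -141 (I = -2 - 139 = -141)
(K - 191)*I = (237 - 191)*(-141) = 46*(-141) = -6486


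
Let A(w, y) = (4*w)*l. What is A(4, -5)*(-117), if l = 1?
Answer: -1872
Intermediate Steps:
A(w, y) = 4*w (A(w, y) = (4*w)*1 = 4*w)
A(4, -5)*(-117) = (4*4)*(-117) = 16*(-117) = -1872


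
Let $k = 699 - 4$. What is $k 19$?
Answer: $13205$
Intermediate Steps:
$k = 695$
$k 19 = 695 \cdot 19 = 13205$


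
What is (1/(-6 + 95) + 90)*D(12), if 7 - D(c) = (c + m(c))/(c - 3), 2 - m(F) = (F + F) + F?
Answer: 680935/801 ≈ 850.11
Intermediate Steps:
m(F) = 2 - 3*F (m(F) = 2 - ((F + F) + F) = 2 - (2*F + F) = 2 - 3*F)
D(c) = 7 - (2 - 2*c)/(-3 + c) (D(c) = 7 - (c + (2 - 3*c))/(c - 3) = 7 - (2 - 2*c)/(-3 + c))
(1/(-6 + 95) + 90)*D(12) = (1/(-6 + 95) + 90)*((-23 + 9*12)/(-3 + 12)) = (1/89 + 90)*((-23 + 108)/9) = (1/89 + 90)*((⅑)*85) = (8011/89)*(85/9) = 680935/801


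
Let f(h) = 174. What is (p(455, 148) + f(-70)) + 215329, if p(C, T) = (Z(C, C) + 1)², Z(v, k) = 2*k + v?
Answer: 2081459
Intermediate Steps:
Z(v, k) = v + 2*k
p(C, T) = (1 + 3*C)² (p(C, T) = ((C + 2*C) + 1)² = (3*C + 1)² = (1 + 3*C)²)
(p(455, 148) + f(-70)) + 215329 = ((1 + 3*455)² + 174) + 215329 = ((1 + 1365)² + 174) + 215329 = (1366² + 174) + 215329 = (1865956 + 174) + 215329 = 1866130 + 215329 = 2081459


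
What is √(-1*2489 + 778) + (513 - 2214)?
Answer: -1701 + I*√1711 ≈ -1701.0 + 41.364*I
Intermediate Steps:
√(-1*2489 + 778) + (513 - 2214) = √(-2489 + 778) - 1701 = √(-1711) - 1701 = I*√1711 - 1701 = -1701 + I*√1711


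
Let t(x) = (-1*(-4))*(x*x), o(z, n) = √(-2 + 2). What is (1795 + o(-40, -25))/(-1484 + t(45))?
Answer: 1795/6616 ≈ 0.27131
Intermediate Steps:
o(z, n) = 0 (o(z, n) = √0 = 0)
t(x) = 4*x²
(1795 + o(-40, -25))/(-1484 + t(45)) = (1795 + 0)/(-1484 + 4*45²) = 1795/(-1484 + 4*2025) = 1795/(-1484 + 8100) = 1795/6616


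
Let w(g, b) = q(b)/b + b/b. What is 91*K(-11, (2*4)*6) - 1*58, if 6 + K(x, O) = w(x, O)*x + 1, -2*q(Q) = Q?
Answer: -2027/2 ≈ -1013.5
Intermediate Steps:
q(Q) = -Q/2
w(g, b) = 1/2 (w(g, b) = (-b/2)/b + b/b = -1/2 + 1 = 1/2)
K(x, O) = -5 + x/2 (K(x, O) = -6 + (x/2 + 1) = -6 + (1 + x/2) = -5 + x/2)
91*K(-11, (2*4)*6) - 1*58 = 91*(-5 + (1/2)*(-11)) - 1*58 = 91*(-5 - 11/2) - 58 = 91*(-21/2) - 58 = -1911/2 - 58 = -2027/2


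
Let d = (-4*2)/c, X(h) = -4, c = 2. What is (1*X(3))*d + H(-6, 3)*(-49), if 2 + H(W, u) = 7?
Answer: -229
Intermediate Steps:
d = -4 (d = -4*2/2 = -8*1/2 = -4)
H(W, u) = 5 (H(W, u) = -2 + 7 = 5)
(1*X(3))*d + H(-6, 3)*(-49) = (1*(-4))*(-4) + 5*(-49) = -4*(-4) - 245 = 16 - 245 = -229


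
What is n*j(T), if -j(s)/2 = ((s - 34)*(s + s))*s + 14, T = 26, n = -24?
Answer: -518496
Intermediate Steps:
j(s) = -28 - 4*s²*(-34 + s) (j(s) = -2*(((s - 34)*(s + s))*s + 14) = -2*(((-34 + s)*(2*s))*s + 14) = -2*((2*s*(-34 + s))*s + 14) = -2*(2*s²*(-34 + s) + 14) = -2*(14 + 2*s²*(-34 + s)) = -28 - 4*s²*(-34 + s))
n*j(T) = -24*(-28 - 4*26³ + 136*26²) = -24*(-28 - 4*17576 + 136*676) = -24*(-28 - 70304 + 91936) = -24*21604 = -518496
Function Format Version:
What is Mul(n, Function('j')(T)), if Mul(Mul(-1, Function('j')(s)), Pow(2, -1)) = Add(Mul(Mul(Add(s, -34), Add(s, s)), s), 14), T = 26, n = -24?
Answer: -518496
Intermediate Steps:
Function('j')(s) = Add(-28, Mul(-4, Pow(s, 2), Add(-34, s))) (Function('j')(s) = Mul(-2, Add(Mul(Mul(Add(s, -34), Add(s, s)), s), 14)) = Mul(-2, Add(Mul(Mul(Add(-34, s), Mul(2, s)), s), 14)) = Mul(-2, Add(Mul(Mul(2, s, Add(-34, s)), s), 14)) = Mul(-2, Add(Mul(2, Pow(s, 2), Add(-34, s)), 14)) = Mul(-2, Add(14, Mul(2, Pow(s, 2), Add(-34, s)))) = Add(-28, Mul(-4, Pow(s, 2), Add(-34, s))))
Mul(n, Function('j')(T)) = Mul(-24, Add(-28, Mul(-4, Pow(26, 3)), Mul(136, Pow(26, 2)))) = Mul(-24, Add(-28, Mul(-4, 17576), Mul(136, 676))) = Mul(-24, Add(-28, -70304, 91936)) = Mul(-24, 21604) = -518496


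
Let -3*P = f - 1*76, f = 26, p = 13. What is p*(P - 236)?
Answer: -8554/3 ≈ -2851.3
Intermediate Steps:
P = 50/3 (P = -(26 - 1*76)/3 = -(26 - 76)/3 = -⅓*(-50) = 50/3 ≈ 16.667)
p*(P - 236) = 13*(50/3 - 236) = 13*(-658/3) = -8554/3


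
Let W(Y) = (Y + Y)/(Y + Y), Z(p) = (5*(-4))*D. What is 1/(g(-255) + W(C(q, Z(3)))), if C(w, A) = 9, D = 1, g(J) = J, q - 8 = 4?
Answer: -1/254 ≈ -0.0039370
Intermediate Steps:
q = 12 (q = 8 + 4 = 12)
Z(p) = -20 (Z(p) = (5*(-4))*1 = -20*1 = -20)
W(Y) = 1 (W(Y) = (2*Y)/((2*Y)) = (2*Y)*(1/(2*Y)) = 1)
1/(g(-255) + W(C(q, Z(3)))) = 1/(-255 + 1) = 1/(-254) = -1/254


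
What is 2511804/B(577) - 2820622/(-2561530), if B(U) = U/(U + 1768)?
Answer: 7543937688140147/739001405 ≈ 1.0208e+7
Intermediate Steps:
B(U) = U/(1768 + U)
2511804/B(577) - 2820622/(-2561530) = 2511804/((577/(1768 + 577))) - 2820622/(-2561530) = 2511804/((577/2345)) - 2820622*(-1/2561530) = 2511804/((577*(1/2345))) + 1410311/1280765 = 2511804/(577/2345) + 1410311/1280765 = 2511804*(2345/577) + 1410311/1280765 = 5890180380/577 + 1410311/1280765 = 7543937688140147/739001405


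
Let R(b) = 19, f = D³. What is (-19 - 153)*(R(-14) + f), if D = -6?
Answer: 33884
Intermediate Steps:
f = -216 (f = (-6)³ = -216)
(-19 - 153)*(R(-14) + f) = (-19 - 153)*(19 - 216) = -172*(-197) = 33884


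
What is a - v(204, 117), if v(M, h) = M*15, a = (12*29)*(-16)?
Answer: -8628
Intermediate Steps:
a = -5568 (a = 348*(-16) = -5568)
v(M, h) = 15*M
a - v(204, 117) = -5568 - 15*204 = -5568 - 1*3060 = -5568 - 3060 = -8628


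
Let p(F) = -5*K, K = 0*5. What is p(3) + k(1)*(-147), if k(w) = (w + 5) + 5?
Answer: -1617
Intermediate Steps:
K = 0
k(w) = 10 + w (k(w) = (5 + w) + 5 = 10 + w)
p(F) = 0 (p(F) = -5*0 = 0)
p(3) + k(1)*(-147) = 0 + (10 + 1)*(-147) = 0 + 11*(-147) = 0 - 1617 = -1617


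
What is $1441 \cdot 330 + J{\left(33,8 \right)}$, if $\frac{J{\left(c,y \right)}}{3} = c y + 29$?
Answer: $476409$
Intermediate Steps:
$J{\left(c,y \right)} = 87 + 3 c y$ ($J{\left(c,y \right)} = 3 \left(c y + 29\right) = 3 \left(29 + c y\right) = 87 + 3 c y$)
$1441 \cdot 330 + J{\left(33,8 \right)} = 1441 \cdot 330 + \left(87 + 3 \cdot 33 \cdot 8\right) = 475530 + \left(87 + 792\right) = 475530 + 879 = 476409$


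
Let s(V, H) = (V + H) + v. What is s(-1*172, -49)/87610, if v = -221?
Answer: -221/43805 ≈ -0.0050451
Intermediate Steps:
s(V, H) = -221 + H + V (s(V, H) = (V + H) - 221 = (H + V) - 221 = -221 + H + V)
s(-1*172, -49)/87610 = (-221 - 49 - 1*172)/87610 = (-221 - 49 - 172)*(1/87610) = -442*1/87610 = -221/43805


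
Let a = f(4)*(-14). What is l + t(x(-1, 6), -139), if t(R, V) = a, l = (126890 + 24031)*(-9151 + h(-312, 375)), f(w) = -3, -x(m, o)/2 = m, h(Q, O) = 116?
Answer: -1363571193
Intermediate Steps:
x(m, o) = -2*m
l = -1363571235 (l = (126890 + 24031)*(-9151 + 116) = 150921*(-9035) = -1363571235)
a = 42 (a = -3*(-14) = 42)
t(R, V) = 42
l + t(x(-1, 6), -139) = -1363571235 + 42 = -1363571193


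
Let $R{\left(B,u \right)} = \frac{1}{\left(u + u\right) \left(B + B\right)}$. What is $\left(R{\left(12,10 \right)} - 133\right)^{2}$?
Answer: $\frac{4075417921}{230400} \approx 17688.0$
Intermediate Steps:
$R{\left(B,u \right)} = \frac{1}{4 B u}$ ($R{\left(B,u \right)} = \frac{1}{2 u 2 B} = \frac{1}{4 B u}$)
$\left(R{\left(12,10 \right)} - 133\right)^{2} = \left(\frac{1}{4 \cdot 12 \cdot 10} - 133\right)^{2} = \left(\frac{1}{4} \cdot \frac{1}{12} \cdot \frac{1}{10} - 133\right)^{2} = \left(\frac{1}{480} - 133\right)^{2} = \left(- \frac{63839}{480}\right)^{2} = \frac{4075417921}{230400}$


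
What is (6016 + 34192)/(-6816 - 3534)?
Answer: -20104/5175 ≈ -3.8848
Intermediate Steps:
(6016 + 34192)/(-6816 - 3534) = 40208/(-10350) = 40208*(-1/10350) = -20104/5175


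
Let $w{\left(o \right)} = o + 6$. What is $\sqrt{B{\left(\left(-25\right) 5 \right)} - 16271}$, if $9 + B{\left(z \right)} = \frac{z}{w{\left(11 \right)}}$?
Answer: $\frac{3 i \sqrt{523005}}{17} \approx 127.62 i$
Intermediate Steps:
$w{\left(o \right)} = 6 + o$
$B{\left(z \right)} = -9 + \frac{z}{17}$ ($B{\left(z \right)} = -9 + \frac{z}{6 + 11} = -9 + \frac{z}{17}$)
$\sqrt{B{\left(\left(-25\right) 5 \right)} - 16271} = \sqrt{\left(-9 + \frac{\left(-25\right) 5}{17}\right) - 16271} = \sqrt{\left(-9 + \frac{1}{17} \left(-125\right)\right) - 16271} = \sqrt{\left(-9 - \frac{125}{17}\right) - 16271} = \sqrt{- \frac{278}{17} - 16271} = \sqrt{- \frac{276885}{17}} = \frac{3 i \sqrt{523005}}{17}$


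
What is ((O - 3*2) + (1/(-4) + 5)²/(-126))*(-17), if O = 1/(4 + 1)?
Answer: 1024573/10080 ≈ 101.64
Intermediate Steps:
O = ⅕ (O = 1/5 = ⅕ ≈ 0.20000)
((O - 3*2) + (1/(-4) + 5)²/(-126))*(-17) = ((⅕ - 3*2) + (1/(-4) + 5)²/(-126))*(-17) = ((⅕ - 6) + (-¼ + 5)²*(-1/126))*(-17) = (-29/5 + (19/4)²*(-1/126))*(-17) = (-29/5 + (361/16)*(-1/126))*(-17) = (-29/5 - 361/2016)*(-17) = -60269/10080*(-17) = 1024573/10080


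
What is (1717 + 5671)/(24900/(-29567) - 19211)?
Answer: -218440996/568036537 ≈ -0.38455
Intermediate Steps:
(1717 + 5671)/(24900/(-29567) - 19211) = 7388/(24900*(-1/29567) - 19211) = 7388/(-24900/29567 - 19211) = 7388/(-568036537/29567) = 7388*(-29567/568036537) = -218440996/568036537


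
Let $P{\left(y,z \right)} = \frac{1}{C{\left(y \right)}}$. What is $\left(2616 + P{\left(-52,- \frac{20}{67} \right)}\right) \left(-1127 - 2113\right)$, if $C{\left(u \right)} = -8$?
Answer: $-8475435$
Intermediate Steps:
$P{\left(y,z \right)} = - \frac{1}{8}$ ($P{\left(y,z \right)} = \frac{1}{-8} = - \frac{1}{8}$)
$\left(2616 + P{\left(-52,- \frac{20}{67} \right)}\right) \left(-1127 - 2113\right) = \left(2616 - \frac{1}{8}\right) \left(-1127 - 2113\right) = \frac{20927}{8} \left(-3240\right) = -8475435$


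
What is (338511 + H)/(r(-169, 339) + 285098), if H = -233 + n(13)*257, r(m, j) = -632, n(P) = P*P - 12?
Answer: 126209/94822 ≈ 1.3310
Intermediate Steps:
n(P) = -12 + P² (n(P) = P² - 12 = -12 + P²)
H = 40116 (H = -233 + (-12 + 13²)*257 = -233 + (-12 + 169)*257 = -233 + 157*257 = -233 + 40349 = 40116)
(338511 + H)/(r(-169, 339) + 285098) = (338511 + 40116)/(-632 + 285098) = 378627/284466 = 378627*(1/284466) = 126209/94822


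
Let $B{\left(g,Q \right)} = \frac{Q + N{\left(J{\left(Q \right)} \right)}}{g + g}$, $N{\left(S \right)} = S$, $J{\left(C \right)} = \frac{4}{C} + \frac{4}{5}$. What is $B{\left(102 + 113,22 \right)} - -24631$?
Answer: $\frac{291262207}{11825} \approx 24631.0$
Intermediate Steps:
$J{\left(C \right)} = \frac{4}{5} + \frac{4}{C}$ ($J{\left(C \right)} = \frac{4}{C} + 4 \cdot \frac{1}{5} = \frac{4}{C} + \frac{4}{5} = \frac{4}{5} + \frac{4}{C}$)
$B{\left(g,Q \right)} = \frac{\frac{4}{5} + Q + \frac{4}{Q}}{2 g}$ ($B{\left(g,Q \right)} = \frac{Q + \left(\frac{4}{5} + \frac{4}{Q}\right)}{g + g} = \frac{\frac{4}{5} + Q + \frac{4}{Q}}{2 g}$)
$B{\left(102 + 113,22 \right)} - -24631 = \frac{20 + 4 \cdot 22 + 5 \cdot 22^{2}}{10 \cdot 22 \left(102 + 113\right)} - -24631 = \frac{1}{10} \cdot \frac{1}{22} \cdot \frac{1}{215} \left(20 + 88 + 5 \cdot 484\right) + 24631 = \frac{1}{10} \cdot \frac{1}{22} \cdot \frac{1}{215} \left(20 + 88 + 2420\right) + 24631 = \frac{1}{10} \cdot \frac{1}{22} \cdot \frac{1}{215} \cdot 2528 + 24631 = \frac{632}{11825} + 24631 = \frac{291262207}{11825}$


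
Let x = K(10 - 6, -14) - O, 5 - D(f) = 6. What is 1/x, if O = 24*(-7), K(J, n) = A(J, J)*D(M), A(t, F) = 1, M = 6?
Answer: 1/167 ≈ 0.0059880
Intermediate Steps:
D(f) = -1 (D(f) = 5 - 1*6 = 5 - 6 = -1)
K(J, n) = -1 (K(J, n) = 1*(-1) = -1)
O = -168
x = 167 (x = -1 - 1*(-168) = -1 + 168 = 167)
1/x = 1/167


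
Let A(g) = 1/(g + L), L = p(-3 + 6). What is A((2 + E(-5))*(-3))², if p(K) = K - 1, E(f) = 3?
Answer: 1/169 ≈ 0.0059172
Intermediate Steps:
p(K) = -1 + K
L = 2 (L = -1 + (-3 + 6) = -1 + 3 = 2)
A(g) = 1/(2 + g) (A(g) = 1/(g + 2) = 1/(2 + g))
A((2 + E(-5))*(-3))² = (1/(2 + (2 + 3)*(-3)))² = (1/(2 + 5*(-3)))² = (1/(2 - 15))² = (1/(-13))² = (-1/13)² = 1/169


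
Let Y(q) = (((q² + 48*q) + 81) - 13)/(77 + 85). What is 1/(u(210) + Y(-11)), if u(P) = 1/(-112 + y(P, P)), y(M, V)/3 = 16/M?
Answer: -35208/73991 ≈ -0.47584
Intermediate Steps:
y(M, V) = 48/M (y(M, V) = 3*(16/M) = 48/M)
Y(q) = 34/81 + q²/162 + 8*q/27 (Y(q) = ((81 + q² + 48*q) - 13)/162 = (68 + q² + 48*q)*(1/162) = 34/81 + q²/162 + 8*q/27)
u(P) = 1/(-112 + 48/P)
1/(u(210) + Y(-11)) = 1/(-1*210/(-48 + 112*210) + (34/81 + (1/162)*(-11)² + (8/27)*(-11))) = 1/(-1*210/(-48 + 23520) + (34/81 + (1/162)*121 - 88/27)) = 1/(-1*210/23472 + (34/81 + 121/162 - 88/27)) = 1/(-1*210*1/23472 - 113/54) = 1/(-35/3912 - 113/54) = 1/(-73991/35208) = -35208/73991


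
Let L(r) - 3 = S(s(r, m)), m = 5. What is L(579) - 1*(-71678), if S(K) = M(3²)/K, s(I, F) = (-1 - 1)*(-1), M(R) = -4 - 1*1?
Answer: 143357/2 ≈ 71679.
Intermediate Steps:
M(R) = -5 (M(R) = -4 - 1 = -5)
s(I, F) = 2 (s(I, F) = -2*(-1) = 2)
S(K) = -5/K
L(r) = ½ (L(r) = 3 - 5/2 = ½)
L(579) - 1*(-71678) = ½ - 1*(-71678) = ½ + 71678 = 143357/2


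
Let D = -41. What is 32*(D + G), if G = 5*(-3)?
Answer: -1792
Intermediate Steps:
G = -15
32*(D + G) = 32*(-41 - 15) = 32*(-56) = -1792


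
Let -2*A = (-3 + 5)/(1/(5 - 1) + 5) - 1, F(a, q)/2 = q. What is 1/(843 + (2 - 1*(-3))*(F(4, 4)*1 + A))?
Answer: 42/37151 ≈ 0.0011305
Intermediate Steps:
F(a, q) = 2*q
A = 13/42 (A = -((-3 + 5)/(1/(5 - 1) + 5) - 1)/2 = -(2/(1/4 + 5) - 1)/2 = -(2/(¼ + 5) - 1)/2 = -(2/(21/4) - 1)/2 = -(2*(4/21) - 1)/2 = -(8/21 - 1)/2 = -½*(-13/21) = 13/42 ≈ 0.30952)
1/(843 + (2 - 1*(-3))*(F(4, 4)*1 + A)) = 1/(843 + (2 - 1*(-3))*((2*4)*1 + 13/42)) = 1/(843 + (2 + 3)*(8*1 + 13/42)) = 1/(843 + 5*(8 + 13/42)) = 1/(843 + 5*(349/42)) = 1/(843 + 1745/42) = 1/(37151/42) = 42/37151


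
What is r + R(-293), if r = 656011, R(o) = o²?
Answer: 741860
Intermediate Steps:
r + R(-293) = 656011 + (-293)² = 656011 + 85849 = 741860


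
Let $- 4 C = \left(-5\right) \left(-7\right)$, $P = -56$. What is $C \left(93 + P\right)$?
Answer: $- \frac{1295}{4} \approx -323.75$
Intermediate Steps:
$C = - \frac{35}{4}$ ($C = - \frac{\left(-5\right) \left(-7\right)}{4} = \left(- \frac{1}{4}\right) 35 = - \frac{35}{4} \approx -8.75$)
$C \left(93 + P\right) = - \frac{35 \left(93 - 56\right)}{4} = \left(- \frac{35}{4}\right) 37 = - \frac{1295}{4}$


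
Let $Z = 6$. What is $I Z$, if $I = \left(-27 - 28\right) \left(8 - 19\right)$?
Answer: $3630$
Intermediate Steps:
$I = 605$ ($I = \left(-55\right) \left(-11\right) = 605$)
$I Z = 605 \cdot 6 = 3630$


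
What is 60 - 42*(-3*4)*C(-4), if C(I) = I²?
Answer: 8124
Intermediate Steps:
60 - 42*(-3*4)*C(-4) = 60 - 42*(-3*4)*(-4)² = 60 - (-504)*16 = 60 - 42*(-192) = 60 + 8064 = 8124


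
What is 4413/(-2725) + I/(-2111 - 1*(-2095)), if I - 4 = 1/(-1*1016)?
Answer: -82809403/44297600 ≈ -1.8694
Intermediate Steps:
I = 4063/1016 (I = 4 + 1/(-1*1016) = 4 + 1/(-1016) = 4 - 1/1016 = 4063/1016 ≈ 3.9990)
4413/(-2725) + I/(-2111 - 1*(-2095)) = 4413/(-2725) + 4063/(1016*(-2111 - 1*(-2095))) = 4413*(-1/2725) + 4063/(1016*(-2111 + 2095)) = -4413/2725 + (4063/1016)/(-16) = -4413/2725 + (4063/1016)*(-1/16) = -4413/2725 - 4063/16256 = -82809403/44297600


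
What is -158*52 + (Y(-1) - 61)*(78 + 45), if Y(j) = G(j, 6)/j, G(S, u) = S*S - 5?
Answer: -15227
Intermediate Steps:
G(S, u) = -5 + S**2 (G(S, u) = S**2 - 5 = -5 + S**2)
Y(j) = (-5 + j**2)/j
-158*52 + (Y(-1) - 61)*(78 + 45) = -158*52 + ((-1 - 5/(-1)) - 61)*(78 + 45) = -8216 + ((-1 - 5*(-1)) - 61)*123 = -8216 + ((-1 + 5) - 61)*123 = -8216 + (4 - 61)*123 = -8216 - 57*123 = -8216 - 7011 = -15227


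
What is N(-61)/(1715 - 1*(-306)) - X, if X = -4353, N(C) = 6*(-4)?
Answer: 8797389/2021 ≈ 4353.0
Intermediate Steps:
N(C) = -24
N(-61)/(1715 - 1*(-306)) - X = -24/(1715 - 1*(-306)) - 1*(-4353) = -24/(1715 + 306) + 4353 = -24/2021 + 4353 = 8797389/2021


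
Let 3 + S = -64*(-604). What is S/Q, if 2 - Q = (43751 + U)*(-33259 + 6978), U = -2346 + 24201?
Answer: 38653/1724191288 ≈ 2.2418e-5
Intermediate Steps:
U = 21855
S = 38653 (S = -3 - 64*(-604) = -3 + 38656 = 38653)
Q = 1724191288 (Q = 2 - (43751 + 21855)*(-33259 + 6978) = 2 - 65606*(-26281) = 2 - 1*(-1724191286) = 2 + 1724191286 = 1724191288)
S/Q = 38653/1724191288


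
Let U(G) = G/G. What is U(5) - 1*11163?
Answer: -11162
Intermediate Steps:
U(G) = 1
U(5) - 1*11163 = 1 - 1*11163 = 1 - 11163 = -11162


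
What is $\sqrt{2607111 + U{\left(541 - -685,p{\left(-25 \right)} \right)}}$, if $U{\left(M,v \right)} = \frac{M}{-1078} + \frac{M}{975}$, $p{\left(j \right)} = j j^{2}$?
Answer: $\frac{\sqrt{587773788636606}}{15015} \approx 1614.7$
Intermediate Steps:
$p{\left(j \right)} = j^{3}$
$U{\left(M,v \right)} = \frac{103 M}{1051050}$ ($U{\left(M,v \right)} = M \left(- \frac{1}{1078}\right) + M \frac{1}{975} = - \frac{M}{1078} + \frac{M}{975} = \frac{103 M}{1051050}$)
$\sqrt{2607111 + U{\left(541 - -685,p{\left(-25 \right)} \right)}} = \sqrt{2607111 + \frac{103 \left(541 - -685\right)}{1051050}} = \sqrt{2607111 + \frac{103 \left(541 + 685\right)}{1051050}} = \sqrt{2607111 + \frac{103}{1051050} \cdot 1226} = \sqrt{2607111 + \frac{63139}{525525}} = \sqrt{\frac{1370102071414}{525525}} = \frac{\sqrt{587773788636606}}{15015}$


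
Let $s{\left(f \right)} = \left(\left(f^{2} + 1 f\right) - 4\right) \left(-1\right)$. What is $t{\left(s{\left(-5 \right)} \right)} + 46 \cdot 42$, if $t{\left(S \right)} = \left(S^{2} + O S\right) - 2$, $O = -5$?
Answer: $2266$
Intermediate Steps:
$s{\left(f \right)} = 4 - f - f^{2}$ ($s{\left(f \right)} = \left(\left(f^{2} + f\right) - 4\right) \left(-1\right) = \left(\left(f + f^{2}\right) - 4\right) \left(-1\right) = \left(-4 + f + f^{2}\right) \left(-1\right) = 4 - f - f^{2}$)
$t{\left(S \right)} = -2 + S^{2} - 5 S$ ($t{\left(S \right)} = \left(S^{2} - 5 S\right) - 2 = -2 + S^{2} - 5 S$)
$t{\left(s{\left(-5 \right)} \right)} + 46 \cdot 42 = \left(-2 + \left(4 - -5 - \left(-5\right)^{2}\right)^{2} - 5 \left(4 - -5 - \left(-5\right)^{2}\right)\right) + 46 \cdot 42 = \left(-2 + \left(4 + 5 - 25\right)^{2} - 5 \left(4 + 5 - 25\right)\right) + 1932 = \left(-2 + \left(-16\right)^{2} - -80\right) + 1932 = \left(-2 + 256 + 80\right) + 1932 = 334 + 1932 = 2266$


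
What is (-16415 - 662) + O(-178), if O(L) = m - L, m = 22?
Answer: -16877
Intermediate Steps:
O(L) = 22 - L
(-16415 - 662) + O(-178) = (-16415 - 662) + (22 - 1*(-178)) = -17077 + (22 + 178) = -17077 + 200 = -16877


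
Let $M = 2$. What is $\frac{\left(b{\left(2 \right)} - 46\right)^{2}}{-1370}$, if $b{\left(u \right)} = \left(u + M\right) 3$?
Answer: $- \frac{578}{685} \approx -0.8438$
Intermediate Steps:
$b{\left(u \right)} = 6 + 3 u$ ($b{\left(u \right)} = \left(u + 2\right) 3 = \left(2 + u\right) 3 = 6 + 3 u$)
$\frac{\left(b{\left(2 \right)} - 46\right)^{2}}{-1370} = \frac{\left(\left(6 + 3 \cdot 2\right) - 46\right)^{2}}{-1370} = \left(\left(6 + 6\right) - 46\right)^{2} \left(- \frac{1}{1370}\right) = \left(12 - 46\right)^{2} \left(- \frac{1}{1370}\right) = \left(-34\right)^{2} \left(- \frac{1}{1370}\right) = 1156 \left(- \frac{1}{1370}\right) = - \frac{578}{685}$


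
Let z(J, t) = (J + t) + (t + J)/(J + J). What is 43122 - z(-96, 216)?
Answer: 344021/8 ≈ 43003.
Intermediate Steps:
z(J, t) = J + t + (J + t)/(2*J) (z(J, t) = (J + t) + (J + t)/((2*J)) = (J + t) + (J + t)*(1/(2*J)) = (J + t) + (J + t)/(2*J) = J + t + (J + t)/(2*J))
43122 - z(-96, 216) = 43122 - (1/2 - 96 + 216 + (1/2)*216/(-96)) = 43122 - (1/2 - 96 + 216 + (1/2)*216*(-1/96)) = 43122 - (1/2 - 96 + 216 - 9/8) = 43122 - 1*955/8 = 43122 - 955/8 = 344021/8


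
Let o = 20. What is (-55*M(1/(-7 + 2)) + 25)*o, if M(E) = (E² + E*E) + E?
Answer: 632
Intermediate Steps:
M(E) = E + 2*E² (M(E) = (E² + E²) + E = 2*E² + E = E + 2*E²)
(-55*M(1/(-7 + 2)) + 25)*o = (-55*(1 + 2/(-7 + 2))/(-7 + 2) + 25)*20 = (-55*(1 + 2/(-5))/(-5) + 25)*20 = (-(-11)*(1 + 2*(-⅕)) + 25)*20 = (-(-11)*(1 - ⅖) + 25)*20 = (-(-11)*3/5 + 25)*20 = (-55*(-3/25) + 25)*20 = (33/5 + 25)*20 = (158/5)*20 = 632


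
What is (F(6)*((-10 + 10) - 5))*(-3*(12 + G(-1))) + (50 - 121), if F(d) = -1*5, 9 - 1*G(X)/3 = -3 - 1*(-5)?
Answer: -2546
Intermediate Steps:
G(X) = 21 (G(X) = 27 - 3*(-3 - 1*(-5)) = 27 - 3*(-3 + 5) = 27 - 3*2 = 27 - 6 = 21)
F(d) = -5
(F(6)*((-10 + 10) - 5))*(-3*(12 + G(-1))) + (50 - 121) = (-5*((-10 + 10) - 5))*(-3*(12 + 21)) + (50 - 121) = (-5*(0 - 5))*(-3*33) - 71 = -5*(-5)*(-99) - 71 = 25*(-99) - 71 = -2475 - 71 = -2546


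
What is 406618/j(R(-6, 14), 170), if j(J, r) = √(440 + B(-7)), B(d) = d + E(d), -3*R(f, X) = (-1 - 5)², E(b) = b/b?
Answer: 203309*√434/217 ≈ 19518.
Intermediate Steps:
E(b) = 1
R(f, X) = -12 (R(f, X) = -(-1 - 5)²/3 = -⅓*(-6)² = -⅓*36 = -12)
B(d) = 1 + d (B(d) = d + 1 = 1 + d)
j(J, r) = √434 (j(J, r) = √(440 + (1 - 7)) = √(440 - 6) = √434)
406618/j(R(-6, 14), 170) = 406618/(√434) = 406618*(√434/434) = 203309*√434/217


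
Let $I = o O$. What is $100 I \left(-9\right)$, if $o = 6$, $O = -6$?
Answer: $32400$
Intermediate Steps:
$I = -36$ ($I = 6 \left(-6\right) = -36$)
$100 I \left(-9\right) = 100 \left(-36\right) \left(-9\right) = \left(-3600\right) \left(-9\right) = 32400$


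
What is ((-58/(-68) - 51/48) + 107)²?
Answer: 843728209/73984 ≈ 11404.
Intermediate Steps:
((-58/(-68) - 51/48) + 107)² = ((-58*(-1/68) - 51*1/48) + 107)² = ((29/34 - 17/16) + 107)² = (-57/272 + 107)² = (29047/272)² = 843728209/73984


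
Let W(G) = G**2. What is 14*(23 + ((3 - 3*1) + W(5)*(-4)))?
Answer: -1078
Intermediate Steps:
14*(23 + ((3 - 3*1) + W(5)*(-4))) = 14*(23 + ((3 - 3*1) + 5**2*(-4))) = 14*(23 + ((3 - 3) + 25*(-4))) = 14*(23 + (0 - 100)) = 14*(23 - 100) = 14*(-77) = -1078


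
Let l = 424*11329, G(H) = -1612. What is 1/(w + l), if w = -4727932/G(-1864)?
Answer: 403/1936990871 ≈ 2.0805e-7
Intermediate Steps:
w = 1181983/403 (w = -4727932/(-1612) = -4727932*(-1/1612) = 1181983/403 ≈ 2933.0)
l = 4803496
1/(w + l) = 1/(1181983/403 + 4803496) = 1/(1936990871/403) = 403/1936990871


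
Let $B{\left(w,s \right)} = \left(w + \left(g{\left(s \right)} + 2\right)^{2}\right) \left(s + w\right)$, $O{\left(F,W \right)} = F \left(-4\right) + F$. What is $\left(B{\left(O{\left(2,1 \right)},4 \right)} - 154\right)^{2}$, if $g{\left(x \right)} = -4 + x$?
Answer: $22500$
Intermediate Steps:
$O{\left(F,W \right)} = - 3 F$ ($O{\left(F,W \right)} = - 4 F + F = - 3 F$)
$B{\left(w,s \right)} = \left(s + w\right) \left(w + \left(-2 + s\right)^{2}\right)$ ($B{\left(w,s \right)} = \left(w + \left(\left(-4 + s\right) + 2\right)^{2}\right) \left(s + w\right) = \left(w + \left(-2 + s\right)^{2}\right) \left(s + w\right) = \left(s + w\right) \left(w + \left(-2 + s\right)^{2}\right)$)
$\left(B{\left(O{\left(2,1 \right)},4 \right)} - 154\right)^{2} = \left(\left(\left(\left(-3\right) 2\right)^{2} + 4 \left(\left(-3\right) 2\right) + 4 \left(-2 + 4\right)^{2} + \left(-3\right) 2 \left(-2 + 4\right)^{2}\right) - 154\right)^{2} = \left(\left(\left(-6\right)^{2} + 4 \left(-6\right) + 4 \cdot 2^{2} - 6 \cdot 2^{2}\right) - 154\right)^{2} = \left(\left(36 - 24 + 4 \cdot 4 - 24\right) - 154\right)^{2} = \left(\left(36 - 24 + 16 - 24\right) - 154\right)^{2} = \left(4 - 154\right)^{2} = \left(-150\right)^{2} = 22500$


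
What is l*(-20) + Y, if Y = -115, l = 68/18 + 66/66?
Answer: -1895/9 ≈ -210.56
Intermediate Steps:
l = 43/9 (l = 68*(1/18) + 66*(1/66) = 34/9 + 1 = 43/9 ≈ 4.7778)
l*(-20) + Y = (43/9)*(-20) - 115 = -860/9 - 115 = -1895/9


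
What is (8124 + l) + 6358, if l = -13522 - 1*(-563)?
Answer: 1523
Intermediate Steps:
l = -12959 (l = -13522 + 563 = -12959)
(8124 + l) + 6358 = (8124 - 12959) + 6358 = -4835 + 6358 = 1523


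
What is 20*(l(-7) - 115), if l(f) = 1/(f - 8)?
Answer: -6904/3 ≈ -2301.3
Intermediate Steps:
l(f) = 1/(-8 + f)
20*(l(-7) - 115) = 20*(1/(-8 - 7) - 115) = 20*(1/(-15) - 115) = 20*(-1/15 - 115) = 20*(-1726/15) = -6904/3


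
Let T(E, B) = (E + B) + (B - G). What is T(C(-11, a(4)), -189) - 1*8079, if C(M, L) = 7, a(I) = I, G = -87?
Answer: -8363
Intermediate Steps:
T(E, B) = 87 + E + 2*B (T(E, B) = (E + B) + (B - 1*(-87)) = (B + E) + (B + 87) = (B + E) + (87 + B) = 87 + E + 2*B)
T(C(-11, a(4)), -189) - 1*8079 = (87 + 7 + 2*(-189)) - 1*8079 = (87 + 7 - 378) - 8079 = -284 - 8079 = -8363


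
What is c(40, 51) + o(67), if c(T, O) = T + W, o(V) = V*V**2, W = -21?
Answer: 300782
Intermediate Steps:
o(V) = V**3
c(T, O) = -21 + T (c(T, O) = T - 21 = -21 + T)
c(40, 51) + o(67) = (-21 + 40) + 67**3 = 19 + 300763 = 300782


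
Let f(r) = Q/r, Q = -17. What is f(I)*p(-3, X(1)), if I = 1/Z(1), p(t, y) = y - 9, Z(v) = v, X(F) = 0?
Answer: 153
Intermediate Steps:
p(t, y) = -9 + y
I = 1 (I = 1/1 = 1)
f(r) = -17/r
f(I)*p(-3, X(1)) = (-17/1)*(-9 + 0) = -17*1*(-9) = -17*(-9) = 153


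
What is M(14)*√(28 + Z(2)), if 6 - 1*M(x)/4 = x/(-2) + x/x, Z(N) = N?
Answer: 48*√30 ≈ 262.91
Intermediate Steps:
M(x) = 20 + 2*x (M(x) = 24 - 4*(x/(-2) + x/x) = 24 - 4*(x*(-½) + 1) = 24 - 4*(-x/2 + 1) = 24 - 4*(1 - x/2) = 24 + (-4 + 2*x) = 20 + 2*x)
M(14)*√(28 + Z(2)) = (20 + 2*14)*√(28 + 2) = (20 + 28)*√30 = 48*√30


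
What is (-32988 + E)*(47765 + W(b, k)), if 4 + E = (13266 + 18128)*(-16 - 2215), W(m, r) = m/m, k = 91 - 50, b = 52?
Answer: -3347107204596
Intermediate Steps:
k = 41
W(m, r) = 1
E = -70040018 (E = -4 + (13266 + 18128)*(-16 - 2215) = -4 + 31394*(-2231) = -4 - 70040014 = -70040018)
(-32988 + E)*(47765 + W(b, k)) = (-32988 - 70040018)*(47765 + 1) = -70073006*47766 = -3347107204596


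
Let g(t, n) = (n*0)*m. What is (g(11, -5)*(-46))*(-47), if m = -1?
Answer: 0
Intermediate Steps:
g(t, n) = 0 (g(t, n) = (n*0)*(-1) = 0*(-1) = 0)
(g(11, -5)*(-46))*(-47) = (0*(-46))*(-47) = 0*(-47) = 0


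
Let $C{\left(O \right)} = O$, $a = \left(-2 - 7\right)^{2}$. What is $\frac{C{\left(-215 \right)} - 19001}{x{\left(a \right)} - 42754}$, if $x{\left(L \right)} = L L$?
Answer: $\frac{19216}{36193} \approx 0.53093$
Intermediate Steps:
$a = 81$ ($a = \left(-9\right)^{2} = 81$)
$x{\left(L \right)} = L^{2}$
$\frac{C{\left(-215 \right)} - 19001}{x{\left(a \right)} - 42754} = \frac{-215 - 19001}{81^{2} - 42754} = - \frac{19216}{6561 - 42754} = - \frac{19216}{-36193} = \left(-19216\right) \left(- \frac{1}{36193}\right) = \frac{19216}{36193}$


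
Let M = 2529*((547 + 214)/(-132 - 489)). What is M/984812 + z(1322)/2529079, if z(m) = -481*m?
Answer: -43750292251135/171856047022212 ≈ -0.25458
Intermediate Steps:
M = -213841/69 (M = 2529*(761/(-621)) = 2529*(761*(-1/621)) = 2529*(-761/621) = -213841/69 ≈ -3099.1)
M/984812 + z(1322)/2529079 = -213841/69/984812 - 481*1322/2529079 = -213841/69*1/984812 - 635882*1/2529079 = -213841/67952028 - 635882/2529079 = -43750292251135/171856047022212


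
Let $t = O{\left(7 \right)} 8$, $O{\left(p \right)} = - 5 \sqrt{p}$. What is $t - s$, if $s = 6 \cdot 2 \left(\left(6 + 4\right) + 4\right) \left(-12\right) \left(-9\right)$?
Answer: $-18144 - 40 \sqrt{7} \approx -18250.0$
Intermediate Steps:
$s = 18144$ ($s = 12 \left(10 + 4\right) \left(-12\right) \left(-9\right) = 12 \cdot 14 \left(-12\right) \left(-9\right) = 168 \left(-12\right) \left(-9\right) = \left(-2016\right) \left(-9\right) = 18144$)
$t = - 40 \sqrt{7}$ ($t = - 5 \sqrt{7} \cdot 8 = - 40 \sqrt{7} \approx -105.83$)
$t - s = - 40 \sqrt{7} - 18144 = -18144 - 40 \sqrt{7}$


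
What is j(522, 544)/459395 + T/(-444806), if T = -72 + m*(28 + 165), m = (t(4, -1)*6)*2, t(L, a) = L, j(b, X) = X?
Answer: -1990392188/102170826185 ≈ -0.019481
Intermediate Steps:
m = 48 (m = (4*6)*2 = 24*2 = 48)
T = 9192 (T = -72 + 48*(28 + 165) = -72 + 48*193 = -72 + 9264 = 9192)
j(522, 544)/459395 + T/(-444806) = 544/459395 + 9192/(-444806) = 544*(1/459395) + 9192*(-1/444806) = 544/459395 - 4596/222403 = -1990392188/102170826185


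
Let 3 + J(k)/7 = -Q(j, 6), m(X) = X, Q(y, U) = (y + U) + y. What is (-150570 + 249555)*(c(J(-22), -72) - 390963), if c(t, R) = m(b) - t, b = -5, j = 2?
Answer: -38690959845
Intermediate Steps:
Q(y, U) = U + 2*y (Q(y, U) = (U + y) + y = U + 2*y)
J(k) = -91 (J(k) = -21 + 7*(-(6 + 2*2)) = -21 + 7*(-(6 + 4)) = -21 + 7*(-1*10) = -21 + 7*(-10) = -21 - 70 = -91)
c(t, R) = -5 - t
(-150570 + 249555)*(c(J(-22), -72) - 390963) = (-150570 + 249555)*((-5 - 1*(-91)) - 390963) = 98985*((-5 + 91) - 390963) = 98985*(86 - 390963) = 98985*(-390877) = -38690959845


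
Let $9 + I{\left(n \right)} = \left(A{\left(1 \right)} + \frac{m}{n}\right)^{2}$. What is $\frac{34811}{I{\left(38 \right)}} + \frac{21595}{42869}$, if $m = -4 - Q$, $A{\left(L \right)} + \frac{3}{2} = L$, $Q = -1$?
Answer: $- \frac{538657356839}{134094232} \approx -4017.0$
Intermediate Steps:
$A{\left(L \right)} = - \frac{3}{2} + L$
$m = -3$ ($m = -4 - -1 = -4 + 1 = -3$)
$I{\left(n \right)} = -9 + \left(- \frac{1}{2} - \frac{3}{n}\right)^{2}$ ($I{\left(n \right)} = -9 + \left(\left(- \frac{3}{2} + 1\right) - \frac{3}{n}\right)^{2} = -9 + \left(- \frac{1}{2} - \frac{3}{n}\right)^{2}$)
$\frac{34811}{I{\left(38 \right)}} + \frac{21595}{42869} = \frac{34811}{- \frac{35}{4} + \frac{3}{38} + \frac{9}{1444}} + \frac{21595}{42869} = \frac{34811}{- \frac{3128}{361}} + \frac{21595}{42869} = 34811 \left(- \frac{361}{3128}\right) + \frac{21595}{42869} = - \frac{12566771}{3128} + \frac{21595}{42869} = - \frac{538657356839}{134094232}$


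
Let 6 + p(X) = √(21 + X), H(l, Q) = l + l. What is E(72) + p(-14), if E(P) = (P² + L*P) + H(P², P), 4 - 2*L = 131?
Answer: 10974 + √7 ≈ 10977.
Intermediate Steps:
L = -127/2 (L = 2 - ½*131 = 2 - 131/2 = -127/2 ≈ -63.500)
H(l, Q) = 2*l
E(P) = 3*P² - 127*P/2 (E(P) = (P² - 127*P/2) + 2*P² = 3*P² - 127*P/2)
p(X) = -6 + √(21 + X)
E(72) + p(-14) = (½)*72*(-127 + 6*72) + (-6 + √(21 - 14)) = (½)*72*(-127 + 432) + (-6 + √7) = (½)*72*305 + (-6 + √7) = 10980 + (-6 + √7) = 10974 + √7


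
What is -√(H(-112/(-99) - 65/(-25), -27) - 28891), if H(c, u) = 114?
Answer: -I*√28777 ≈ -169.64*I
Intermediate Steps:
-√(H(-112/(-99) - 65/(-25), -27) - 28891) = -√(114 - 28891) = -√(-28777) = -I*√28777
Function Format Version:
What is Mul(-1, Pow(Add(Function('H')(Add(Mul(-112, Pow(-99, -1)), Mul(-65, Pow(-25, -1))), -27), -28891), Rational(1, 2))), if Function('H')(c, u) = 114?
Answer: Mul(-1, I, Pow(28777, Rational(1, 2))) ≈ Mul(-169.64, I)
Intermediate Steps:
Mul(-1, Pow(Add(Function('H')(Add(Mul(-112, Pow(-99, -1)), Mul(-65, Pow(-25, -1))), -27), -28891), Rational(1, 2))) = Mul(-1, Pow(Add(114, -28891), Rational(1, 2))) = Mul(-1, Pow(-28777, Rational(1, 2))) = Mul(-1, Mul(I, Pow(28777, Rational(1, 2)))) = Mul(-1, I, Pow(28777, Rational(1, 2)))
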